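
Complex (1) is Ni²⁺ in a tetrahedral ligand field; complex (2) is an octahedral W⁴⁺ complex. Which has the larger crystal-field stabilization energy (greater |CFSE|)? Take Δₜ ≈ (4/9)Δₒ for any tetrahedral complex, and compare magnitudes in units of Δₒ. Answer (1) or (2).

(1): Group 10 minus oxidation state +2 gives a d⁸ configuration for Ni²⁺; Tetrahedral splitting is small, so the complex is high-spin; e^4 t2^4, CFSE = -0.8Δₜ ≈ -0.36Δₒ.
(2): W is in group 6, so W⁴⁺ is d² (6 − 4 = 2); t₂g² eg⁰, CFSE = -0.8Δₒ.
So (2) has the larger |CFSE|.

(2)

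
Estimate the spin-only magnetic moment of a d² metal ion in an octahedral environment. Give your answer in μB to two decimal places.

2.83 μB

For octahedral d² the high- and low-spin configurations coincide.
Configuration: t₂g² eg⁰ → 2 unpaired electrons.
μ(spin-only) = √[2(2+2)] = √8 ≈ 2.83 μB.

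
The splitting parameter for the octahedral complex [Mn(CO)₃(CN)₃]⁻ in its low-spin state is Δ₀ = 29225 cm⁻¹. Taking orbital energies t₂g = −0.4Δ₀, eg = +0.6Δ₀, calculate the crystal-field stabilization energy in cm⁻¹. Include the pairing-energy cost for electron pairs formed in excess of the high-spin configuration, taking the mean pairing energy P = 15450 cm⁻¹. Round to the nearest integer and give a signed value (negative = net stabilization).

-27550

Ligand charges: 3×(+0) from CO and 3×(-1) from CN⁻ sum to -3; with overall charge -1, Mn is +2.
Mn is in group 7, so Mn²⁺ is d⁵ (7 − 2 = 5).
The d⁵ electrons fill as t₂g⁵ eg⁰.
Orbital CFSE = 5(-0.4) + 0(0.6) = -2.0Δ₀ = -2.0 × 29225 = -58450 cm⁻¹.
Pairing penalty: 2 pairs vs 0 in the high-spin reference → 2 extra × P = 30900 cm⁻¹.
Combining: -58450 + 30900 = -27550 cm⁻¹.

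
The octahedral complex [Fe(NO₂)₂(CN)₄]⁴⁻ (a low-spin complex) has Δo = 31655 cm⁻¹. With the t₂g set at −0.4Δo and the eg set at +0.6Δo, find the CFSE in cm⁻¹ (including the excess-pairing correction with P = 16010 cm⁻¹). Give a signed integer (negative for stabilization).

-43952

Ligand charges: 2×(-1) from NO₂⁻ and 4×(-1) from CN⁻ sum to -6; with overall charge -4, Fe is +2.
Fe sits in group 8; removing 2 electrons leaves Fe²⁺ with 8 − 2 = 6 d electrons.
Configuration: t₂g⁶ eg⁰.
Orbital CFSE = 6(-0.4) + 0(0.6) = -2.4Δo = -2.4 × 31655 = -75972 cm⁻¹.
Pairing penalty: 3 pairs vs 1 in the high-spin reference → 2 extra × P = 32020 cm⁻¹.
Net CFSE = -75972 + 32020 = -43952 cm⁻¹.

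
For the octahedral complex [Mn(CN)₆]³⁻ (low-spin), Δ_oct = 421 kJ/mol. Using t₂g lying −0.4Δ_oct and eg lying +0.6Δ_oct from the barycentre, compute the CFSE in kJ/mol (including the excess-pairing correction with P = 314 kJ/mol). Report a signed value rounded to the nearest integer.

-360

Each CN⁻ contributes -1; 6 × (-1) = -6. With overall charge -3, Mn is in the +3 oxidation state.
Group 7 minus oxidation state +3 gives a d⁴ configuration for Mn³⁺.
Electron filling gives t₂g⁴ eg⁰.
Orbital CFSE = 4(-0.4) + 0(0.6) = -1.6Δ_oct = -1.6 × 421 = -674 kJ/mol.
High-spin d⁴ would be t₂g³ eg¹ with 0 pairs; low-spin has 1, so 1 excess pair costs +1P = +314 kJ/mol.
Combining: -674 + 314 = -360 kJ/mol.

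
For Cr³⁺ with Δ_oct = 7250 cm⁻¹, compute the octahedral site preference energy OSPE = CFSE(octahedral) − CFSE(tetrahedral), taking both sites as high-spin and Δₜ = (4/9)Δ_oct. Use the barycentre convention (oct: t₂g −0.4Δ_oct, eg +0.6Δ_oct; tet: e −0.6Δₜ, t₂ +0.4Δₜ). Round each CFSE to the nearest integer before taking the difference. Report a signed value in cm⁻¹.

-6122

Cr sits in group 6; removing 3 electrons leaves Cr³⁺ with 6 − 3 = 3 d electrons.
In an octahedral site d³ (HS) is t₂g³ eg⁰, giving CFSE(oct) = -1.2Δ_oct = -8700 cm⁻¹.
Tetrahedral: e² t₂¹, CFSE = 2(−0.6) + 1(+0.4) = -0.8Δₜ = -0.8 × (4/9) × 7250 = -2578 cm⁻¹.
OSPE = CFSE(oct) − CFSE(tet) = -8700 − (-2578) = -6122 cm⁻¹.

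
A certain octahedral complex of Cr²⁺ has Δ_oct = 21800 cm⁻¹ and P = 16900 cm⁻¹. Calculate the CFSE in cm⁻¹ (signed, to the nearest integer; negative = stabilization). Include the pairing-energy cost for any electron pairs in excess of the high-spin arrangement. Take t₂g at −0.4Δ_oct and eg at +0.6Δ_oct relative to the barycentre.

-17980

Cr sits in group 6; removing 2 electrons leaves Cr²⁺ with 6 − 2 = 4 d electrons.
Since Δ_oct = 21800 cm⁻¹ > P = 16900 cm⁻¹, the complex adopts the low-spin configuration.
Filling d⁴ accordingly: t₂g⁴ eg⁰.
Orbital CFSE = -1.6Δ_oct = -1.6 × 21800 = -34880 cm⁻¹.
Excess pairs vs high-spin: 1 − 0 = 1; pairing cost = +16900 cm⁻¹.
Net CFSE = -34880 + 16900 = -17980 cm⁻¹.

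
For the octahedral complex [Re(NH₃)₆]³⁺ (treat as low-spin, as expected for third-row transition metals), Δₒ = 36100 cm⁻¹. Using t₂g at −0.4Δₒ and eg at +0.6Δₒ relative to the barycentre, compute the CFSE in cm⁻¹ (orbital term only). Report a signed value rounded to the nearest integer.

-57760

NH₃ is neutral, so the +3 overall charge sits on Re: oxidation state +3.
Re sits in group 7; removing 3 electrons leaves Re³⁺ with 7 − 3 = 4 d electrons.
Electron filling gives t₂g⁴ eg⁰.
The orbital stabilization is -1.6Δₒ = -1.6 × 36100 = -57760 cm⁻¹.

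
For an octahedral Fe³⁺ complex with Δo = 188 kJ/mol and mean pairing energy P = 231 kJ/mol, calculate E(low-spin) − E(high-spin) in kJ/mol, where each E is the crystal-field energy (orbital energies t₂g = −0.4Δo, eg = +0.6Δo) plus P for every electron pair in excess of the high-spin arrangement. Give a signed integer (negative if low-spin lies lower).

Fe is in group 8, so Fe³⁺ is d⁵ (8 − 3 = 5).
High-spin d⁵ fills as t₂g³ eg² with CFSE 3(−0.4) + 2(+0.6) = 0.0Δo = 0 kJ/mol.
For low-spin the configuration is t₂g⁵ eg⁰: orbital energy -2.0 × 188 = -376 kJ/mol, and 2 additional pairs relative to high-spin add 462 kJ/mol, giving 86 kJ/mol.
The difference is 86 − (0) = 86 kJ/mol, so high-spin lies lower.

86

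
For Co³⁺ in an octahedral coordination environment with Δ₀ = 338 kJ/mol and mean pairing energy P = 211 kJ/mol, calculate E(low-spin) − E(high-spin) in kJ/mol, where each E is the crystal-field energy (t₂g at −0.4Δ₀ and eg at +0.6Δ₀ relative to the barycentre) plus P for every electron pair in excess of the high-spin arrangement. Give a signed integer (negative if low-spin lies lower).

Group 9 minus oxidation state +3 gives a d⁶ configuration for Co³⁺.
High-spin: t₂g⁴ eg², CFSE = -0.4Δ₀ = -135 kJ/mol.
Low-spin t₂g⁶ eg⁰ gives -2.4Δ₀ = -811 kJ/mol, but forming 2 extra pairs costs 2P = 422 kJ/mol, so E(LS) = -811 + 422 = -389 kJ/mol.
The difference is -389 − (-135) = -254 kJ/mol, so low-spin lies lower.

-254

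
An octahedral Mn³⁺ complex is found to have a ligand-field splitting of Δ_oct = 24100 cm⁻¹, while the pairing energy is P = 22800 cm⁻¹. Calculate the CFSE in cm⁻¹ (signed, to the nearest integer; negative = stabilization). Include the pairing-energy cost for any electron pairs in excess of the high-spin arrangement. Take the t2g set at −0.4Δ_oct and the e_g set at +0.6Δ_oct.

Mn sits in group 7; removing 3 electrons leaves Mn³⁺ with 7 − 3 = 4 d electrons.
Δ_oct > P, so pairing is preferred: the ground state is low-spin.
Configuration: t2g^4 e_g^0.
Orbital CFSE = -1.6Δ_oct = -1.6 × 24100 = -38560 cm⁻¹.
Excess pairs vs high-spin: 1 − 0 = 1; pairing cost = +22800 cm⁻¹.
Net CFSE = -38560 + 22800 = -15760 cm⁻¹.

-15760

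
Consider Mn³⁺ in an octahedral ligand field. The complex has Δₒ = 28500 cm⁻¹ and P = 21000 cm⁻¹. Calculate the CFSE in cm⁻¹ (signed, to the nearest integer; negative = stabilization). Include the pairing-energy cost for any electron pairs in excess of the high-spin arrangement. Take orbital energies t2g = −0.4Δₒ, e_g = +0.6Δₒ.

Group 7 minus oxidation state +3 gives a d⁴ configuration for Mn³⁺.
Here Δₒ > P (28500 > 21000), so the low-spin state is favoured.
Configuration: t2g^4 e_g^0.
Orbital CFSE = -1.6Δₒ = -1.6 × 28500 = -45600 cm⁻¹.
Excess pairs vs high-spin: 1 − 0 = 1; pairing cost = +21000 cm⁻¹.
Net CFSE = -45600 + 21000 = -24600 cm⁻¹.

-24600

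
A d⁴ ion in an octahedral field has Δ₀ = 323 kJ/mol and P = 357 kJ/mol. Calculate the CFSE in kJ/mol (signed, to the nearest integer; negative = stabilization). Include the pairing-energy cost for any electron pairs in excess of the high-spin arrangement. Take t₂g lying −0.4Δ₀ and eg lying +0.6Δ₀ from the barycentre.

With Δ₀ < P the complex is high-spin.
Filling d⁴ accordingly: t₂g³ eg¹.
Orbital CFSE = -0.6Δ₀ = -0.6 × 323 = -194 kJ/mol.
High-spin has no excess pairs, so no pairing correction applies.

-194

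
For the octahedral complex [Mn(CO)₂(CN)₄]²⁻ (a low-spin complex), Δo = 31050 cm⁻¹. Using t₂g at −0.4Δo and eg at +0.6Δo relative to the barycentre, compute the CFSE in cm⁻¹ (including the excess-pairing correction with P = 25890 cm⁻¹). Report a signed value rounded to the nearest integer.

Ligand charges: 2×(+0) from CO and 4×(-1) from CN⁻ sum to -4; with overall charge -2, Mn is +2.
Mn is in group 7, so Mn²⁺ is d⁵ (7 − 2 = 5).
The d⁵ electrons fill as t₂g⁵ eg⁰.
CFSE(orbital) = 5×(-0.4Δo) + 0×(0.6Δo) = -2.0Δo; with Δo = 31050 cm⁻¹ that is -62100 cm⁻¹.
Relative to high-spin t₂g³ eg² (0 paired), the low-spin configuration has 2 additional pairs, contributing +2 × 25890 = +51780 cm⁻¹.
Net CFSE = -62100 + 51780 = -10320 cm⁻¹.

-10320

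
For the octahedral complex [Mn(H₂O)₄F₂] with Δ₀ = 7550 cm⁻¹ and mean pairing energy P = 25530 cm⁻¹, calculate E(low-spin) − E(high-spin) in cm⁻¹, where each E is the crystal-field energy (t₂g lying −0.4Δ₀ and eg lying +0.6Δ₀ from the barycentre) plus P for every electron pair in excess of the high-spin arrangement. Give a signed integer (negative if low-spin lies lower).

Ligand charges: 4×(+0) from H₂O and 2×(-1) from F⁻ sum to -2; with overall charge +0, Mn is +2.
Group 7 minus oxidation state +2 gives a d⁵ configuration for Mn²⁺.
In the high-spin limit (t₂g³ eg²) the orbital term is 0.0Δ₀ = 0 cm⁻¹, with no excess pairing.
Low-spin: t₂g⁵ eg⁰, orbital CFSE = -2.0Δ₀ = -15100 cm⁻¹; plus 2 excess pairs × P = +51060 cm⁻¹; total 35960 cm⁻¹.
The difference is 35960 − (0) = 35960 cm⁻¹, so high-spin lies lower.

35960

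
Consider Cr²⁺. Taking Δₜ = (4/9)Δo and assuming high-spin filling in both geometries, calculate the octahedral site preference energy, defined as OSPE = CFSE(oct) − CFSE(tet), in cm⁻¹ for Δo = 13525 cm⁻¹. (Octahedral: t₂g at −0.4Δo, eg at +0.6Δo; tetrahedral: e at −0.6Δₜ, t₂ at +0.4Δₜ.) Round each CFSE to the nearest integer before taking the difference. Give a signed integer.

-5711

Cr sits in group 6; removing 2 electrons leaves Cr²⁺ with 6 − 2 = 4 d electrons.
Octahedral high-spin t2g^3 e_g^1: CFSE = -0.6 × 13525 = -8115 cm⁻¹.
In a tetrahedral site the filling is e^2 t2^2: CFSE(tet) = -0.4Δₜ = -0.4 × (4/9)(13525) = -2404 cm⁻¹.
OSPE = CFSE(oct) − CFSE(tet) = -8115 − (-2404) = -5711 cm⁻¹.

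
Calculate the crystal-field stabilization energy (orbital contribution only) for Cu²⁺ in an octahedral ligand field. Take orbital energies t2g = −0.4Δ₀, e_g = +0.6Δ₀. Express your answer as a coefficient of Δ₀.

Cu sits in group 11; removing 2 electrons leaves Cu²⁺ with 11 − 2 = 9 d electrons.
For octahedral d⁹ the high- and low-spin configurations coincide.
Configuration: t2g^6 e_g^3.
CFSE = 6(-0.4Δ₀) + 3(0.6Δ₀) = -2.4Δ₀ + 1.8Δ₀ = -0.6Δ₀.

-0.6 Δ₀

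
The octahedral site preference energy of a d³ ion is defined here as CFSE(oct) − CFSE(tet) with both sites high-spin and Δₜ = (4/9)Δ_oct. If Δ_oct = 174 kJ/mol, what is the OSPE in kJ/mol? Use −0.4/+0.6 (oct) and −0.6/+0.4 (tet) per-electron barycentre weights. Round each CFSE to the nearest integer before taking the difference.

-147

Octahedral (high-spin): t₂g³ eg⁰, CFSE = 3(−0.4) + 0(+0.6) = -1.2Δ_oct = -1.2 × 174 = -209 kJ/mol.
Tetrahedral: e² t₂¹, CFSE = 2(−0.6) + 1(+0.4) = -0.8Δₜ = -0.8 × (4/9) × 174 = -62 kJ/mol.
Subtracting, OSPE = -209 − (-62) = -147 kJ/mol.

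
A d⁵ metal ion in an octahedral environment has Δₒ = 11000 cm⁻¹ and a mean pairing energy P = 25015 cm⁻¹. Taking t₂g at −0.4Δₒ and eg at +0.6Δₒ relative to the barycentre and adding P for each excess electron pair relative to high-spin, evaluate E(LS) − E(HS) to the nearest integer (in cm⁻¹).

In the high-spin limit (t₂g³ eg²) the orbital term is 0.0Δₒ = 0 cm⁻¹, with no excess pairing.
For low-spin the configuration is t₂g⁵ eg⁰: orbital energy -2.0 × 11000 = -22000 cm⁻¹, and 2 additional pairs relative to high-spin add 50030 cm⁻¹, giving 28030 cm⁻¹.
The difference is 28030 − (0) = 28030 cm⁻¹, so high-spin lies lower.

28030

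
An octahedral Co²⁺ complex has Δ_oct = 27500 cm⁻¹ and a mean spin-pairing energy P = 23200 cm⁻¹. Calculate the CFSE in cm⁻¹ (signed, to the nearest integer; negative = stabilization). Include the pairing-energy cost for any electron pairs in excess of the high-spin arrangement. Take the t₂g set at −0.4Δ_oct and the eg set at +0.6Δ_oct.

-26300

Group 9 minus oxidation state +2 gives a d⁷ configuration for Co²⁺.
With Δ_oct > P the complex is low-spin.
Configuration: t₂g⁶ eg¹.
Orbital CFSE = -1.8Δ_oct = -1.8 × 27500 = -49500 cm⁻¹.
Excess pairs vs high-spin: 3 − 2 = 1; pairing cost = +23200 cm⁻¹.
Net CFSE = -49500 + 23200 = -26300 cm⁻¹.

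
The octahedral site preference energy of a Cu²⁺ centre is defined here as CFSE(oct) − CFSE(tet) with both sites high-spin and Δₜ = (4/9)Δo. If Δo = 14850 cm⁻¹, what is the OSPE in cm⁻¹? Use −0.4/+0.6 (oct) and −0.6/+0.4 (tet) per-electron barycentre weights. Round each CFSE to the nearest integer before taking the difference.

-6270

Cu²⁺: group 11, so d-count = 11 − 2 = 9.
Octahedral high-spin t₂g⁶ eg³: CFSE = -0.6 × 14850 = -8910 cm⁻¹.
In a tetrahedral site the filling is e⁴ t₂⁵: CFSE(tet) = -0.4Δₜ = -0.4 × (4/9)(14850) = -2640 cm⁻¹.
OSPE = -8910 − (-2640) = -6270 cm⁻¹.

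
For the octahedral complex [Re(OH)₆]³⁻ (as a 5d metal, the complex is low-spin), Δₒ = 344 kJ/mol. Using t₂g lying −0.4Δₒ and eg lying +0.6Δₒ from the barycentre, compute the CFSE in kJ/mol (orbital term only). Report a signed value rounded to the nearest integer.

Each OH⁻ contributes -1; 6 × (-1) = -6. With overall charge -3, Re is in the +3 oxidation state.
Re is in group 7, so Re³⁺ is d⁴ (7 − 3 = 4).
Configuration: t₂g⁴ eg⁰.
Orbital CFSE = 4(-0.4) + 0(0.6) = -1.6Δₒ = -1.6 × 344 = -550 kJ/mol.

-550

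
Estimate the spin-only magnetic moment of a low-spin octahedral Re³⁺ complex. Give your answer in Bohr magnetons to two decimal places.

Re sits in group 7; removing 3 electrons leaves Re³⁺ with 7 − 3 = 4 d electrons.
Configuration: t₂g⁴ eg⁰ → 2 unpaired electrons.
μ(spin-only) = √[2(2+2)] = √8 ≈ 2.83 Bohr magnetons.

2.83 Bohr magnetons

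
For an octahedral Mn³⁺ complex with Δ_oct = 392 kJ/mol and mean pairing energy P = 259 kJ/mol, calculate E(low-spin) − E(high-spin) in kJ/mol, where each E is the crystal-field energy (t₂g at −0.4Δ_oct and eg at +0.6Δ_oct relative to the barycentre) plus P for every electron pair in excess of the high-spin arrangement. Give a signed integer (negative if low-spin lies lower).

Group 7 minus oxidation state +3 gives a d⁴ configuration for Mn³⁺.
High-spin: t₂g³ eg¹, CFSE = -0.6Δ_oct = -235 kJ/mol.
For low-spin the configuration is t₂g⁴ eg⁰: orbital energy -1.6 × 392 = -627 kJ/mol, and 1 additional pair relative to high-spin adds 259 kJ/mol, giving -368 kJ/mol.
E(LS) − E(HS) = -368 − (-235) = -133 kJ/mol.

-133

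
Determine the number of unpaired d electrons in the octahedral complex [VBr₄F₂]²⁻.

1

Ligand charges: 4×(-1) from Br⁻ and 2×(-1) from F⁻ sum to -6; with overall charge -2, V is +4.
V⁴⁺: group 5, so d-count = 5 − 4 = 1.
Configuration: t₂g¹ eg⁰, giving 1 unpaired electron.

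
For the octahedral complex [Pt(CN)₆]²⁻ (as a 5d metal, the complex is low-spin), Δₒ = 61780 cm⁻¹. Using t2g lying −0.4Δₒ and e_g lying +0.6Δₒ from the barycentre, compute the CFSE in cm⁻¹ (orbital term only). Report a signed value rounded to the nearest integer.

-148272

Each CN⁻ contributes -1; 6 × (-1) = -6. With overall charge -2, Pt is in the +4 oxidation state.
Pt sits in group 10; removing 4 electrons leaves Pt⁴⁺ with 10 − 4 = 6 d electrons.
Configuration: t2g^6 e_g^0.
CFSE(orbital) = 6×(-0.4Δₒ) + 0×(0.6Δₒ) = -2.4Δₒ; with Δₒ = 61780 cm⁻¹ that is -148272 cm⁻¹.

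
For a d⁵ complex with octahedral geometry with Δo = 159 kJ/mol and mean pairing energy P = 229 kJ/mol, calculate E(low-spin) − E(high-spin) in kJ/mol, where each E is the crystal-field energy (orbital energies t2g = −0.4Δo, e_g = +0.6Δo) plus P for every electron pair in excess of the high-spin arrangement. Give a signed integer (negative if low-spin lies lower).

In the high-spin limit (t2g^3 e_g^2) the orbital term is 0.0Δo = 0 kJ/mol, with no excess pairing.
For low-spin the configuration is t2g^5 e_g^0: orbital energy -2.0 × 159 = -318 kJ/mol, and 2 additional pairs relative to high-spin add 458 kJ/mol, giving 140 kJ/mol.
Thus E(LS) − E(HS) = 140 kJ/mol.

140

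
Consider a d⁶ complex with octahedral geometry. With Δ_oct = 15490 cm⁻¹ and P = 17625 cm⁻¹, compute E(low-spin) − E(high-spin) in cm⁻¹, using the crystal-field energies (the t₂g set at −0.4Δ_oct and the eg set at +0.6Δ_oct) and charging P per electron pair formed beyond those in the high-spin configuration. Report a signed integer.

4270

In the high-spin limit (t₂g⁴ eg²) the orbital term is -0.4Δ_oct = -6196 cm⁻¹, with no excess pairing.
For low-spin the configuration is t₂g⁶ eg⁰: orbital energy -2.4 × 15490 = -37176 cm⁻¹, and 2 additional pairs relative to high-spin add 35250 cm⁻¹, giving -1926 cm⁻¹.
E(LS) − E(HS) = -1926 − (-6196) = 4270 cm⁻¹.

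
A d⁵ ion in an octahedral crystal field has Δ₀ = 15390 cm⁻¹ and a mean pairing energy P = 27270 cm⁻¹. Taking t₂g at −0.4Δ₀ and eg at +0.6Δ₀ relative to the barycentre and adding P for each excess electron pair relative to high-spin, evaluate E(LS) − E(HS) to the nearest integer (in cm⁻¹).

23760

High-spin d⁵ fills as t₂g³ eg² with CFSE 3(−0.4) + 2(+0.6) = 0.0Δ₀ = 0 cm⁻¹.
Low-spin t₂g⁵ eg⁰ gives -2.0Δ₀ = -30780 cm⁻¹, but forming 2 extra pairs costs 2P = 54540 cm⁻¹, so E(LS) = -30780 + 54540 = 23760 cm⁻¹.
E(LS) − E(HS) = 23760 − (0) = 23760 cm⁻¹.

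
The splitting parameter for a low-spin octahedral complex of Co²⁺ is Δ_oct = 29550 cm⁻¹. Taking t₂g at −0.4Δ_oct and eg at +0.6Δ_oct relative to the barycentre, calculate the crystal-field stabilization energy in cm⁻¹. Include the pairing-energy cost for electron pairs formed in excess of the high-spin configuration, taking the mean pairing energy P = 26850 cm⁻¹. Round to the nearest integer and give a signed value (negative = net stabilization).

-26340

Co²⁺: group 9, so d-count = 9 − 2 = 7.
Electron filling gives t₂g⁶ eg¹.
The orbital stabilization is -1.8Δ_oct = -1.8 × 29550 = -53190 cm⁻¹.
High-spin d⁷ would be t₂g⁵ eg² with 2 pairs; low-spin has 3, so 1 excess pair costs +1P = +26850 cm⁻¹.
Overall CFSE = -53190 + 26850 = -26340 cm⁻¹.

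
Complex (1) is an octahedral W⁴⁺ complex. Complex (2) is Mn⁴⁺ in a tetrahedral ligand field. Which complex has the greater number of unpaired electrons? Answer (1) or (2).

(2)

(1): W sits in group 6; removing 4 electrons leaves W⁴⁺ with 6 − 4 = 2 d electrons; t₂g² eg⁰ → 2 unpaired.
(2): Group 7 minus oxidation state +4 gives a d³ configuration for Mn⁴⁺; Tetrahedral splitting is small, so the complex is high-spin; e² t₂¹ → 3 unpaired.
So (2) has more unpaired electrons.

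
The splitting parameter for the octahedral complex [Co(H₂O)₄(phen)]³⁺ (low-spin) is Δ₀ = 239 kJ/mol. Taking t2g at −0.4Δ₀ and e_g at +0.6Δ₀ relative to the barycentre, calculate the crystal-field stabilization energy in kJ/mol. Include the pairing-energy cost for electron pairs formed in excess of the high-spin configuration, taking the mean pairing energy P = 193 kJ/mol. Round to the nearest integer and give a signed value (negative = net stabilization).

Ligand charges: 4×(+0) from H₂O and 1×(+0) from phen sum to +0; with overall charge +3, Co is +3.
Co is in group 9, so Co³⁺ is d⁶ (9 − 3 = 6).
Configuration: t2g^6 e_g^0.
The orbital stabilization is -2.4Δ₀ = -2.4 × 239 = -574 kJ/mol.
High-spin d⁶ would be t2g^4 e_g^2 with 1 pair; low-spin has 3, so 2 excess pairs cost +2P = +386 kJ/mol.
Net CFSE = -574 + 386 = -188 kJ/mol.

-188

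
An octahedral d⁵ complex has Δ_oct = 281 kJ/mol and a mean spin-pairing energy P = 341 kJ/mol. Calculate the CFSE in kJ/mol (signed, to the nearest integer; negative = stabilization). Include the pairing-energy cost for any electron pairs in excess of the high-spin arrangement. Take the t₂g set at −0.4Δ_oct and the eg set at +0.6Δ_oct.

0

Since Δ_oct = 281 kJ/mol < P = 341 kJ/mol, the complex adopts the high-spin configuration.
That gives t₂g³ eg².
Orbital CFSE = 0.0Δ_oct = 0.0 × 281 = 0 kJ/mol.
High-spin has no excess pairs, so no pairing correction applies.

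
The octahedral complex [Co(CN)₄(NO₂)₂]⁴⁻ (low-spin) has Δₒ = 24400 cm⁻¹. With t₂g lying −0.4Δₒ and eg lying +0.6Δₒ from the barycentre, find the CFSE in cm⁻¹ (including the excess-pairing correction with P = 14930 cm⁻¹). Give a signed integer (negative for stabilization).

Ligand charges: 4×(-1) from CN⁻ and 2×(-1) from NO₂⁻ sum to -6; with overall charge -4, Co is +2.
Co²⁺: group 9, so d-count = 9 − 2 = 7.
Electron filling gives t₂g⁶ eg¹.
Orbital CFSE = 6(-0.4) + 1(0.6) = -1.8Δₒ = -1.8 × 24400 = -43920 cm⁻¹.
Pairing penalty: 3 pairs vs 2 in the high-spin reference → 1 extra × P = 14930 cm⁻¹.
Combining: -43920 + 14930 = -28990 cm⁻¹.

-28990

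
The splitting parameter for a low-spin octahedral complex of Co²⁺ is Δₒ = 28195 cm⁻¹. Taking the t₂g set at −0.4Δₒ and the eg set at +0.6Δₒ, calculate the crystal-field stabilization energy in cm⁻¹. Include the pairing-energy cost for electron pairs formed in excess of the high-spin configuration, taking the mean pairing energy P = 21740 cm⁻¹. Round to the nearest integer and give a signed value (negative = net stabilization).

Co sits in group 9; removing 2 electrons leaves Co²⁺ with 9 − 2 = 7 d electrons.
Configuration: t₂g⁶ eg¹.
CFSE(orbital) = 6×(-0.4Δₒ) + 1×(0.6Δₒ) = -1.8Δₒ; with Δₒ = 28195 cm⁻¹ that is -50751 cm⁻¹.
Pairing penalty: 3 pairs vs 2 in the high-spin reference → 1 extra × P = 21740 cm⁻¹.
Net CFSE = -50751 + 21740 = -29011 cm⁻¹.

-29011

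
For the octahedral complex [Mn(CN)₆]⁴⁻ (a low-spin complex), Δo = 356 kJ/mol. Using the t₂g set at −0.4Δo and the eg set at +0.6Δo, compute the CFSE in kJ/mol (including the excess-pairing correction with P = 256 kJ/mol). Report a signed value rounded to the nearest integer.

-200

Each CN⁻ contributes -1; 6 × (-1) = -6. With overall charge -4, Mn is in the +2 oxidation state.
Mn²⁺: group 7, so d-count = 7 − 2 = 5.
The d⁵ electrons fill as t₂g⁵ eg⁰.
CFSE(orbital) = 5×(-0.4Δo) + 0×(0.6Δo) = -2.0Δo; with Δo = 356 kJ/mol that is -712 kJ/mol.
Relative to high-spin t₂g³ eg² (0 paired), the low-spin configuration has 2 additional pairs, contributing +2 × 256 = +512 kJ/mol.
Combining: -712 + 512 = -200 kJ/mol.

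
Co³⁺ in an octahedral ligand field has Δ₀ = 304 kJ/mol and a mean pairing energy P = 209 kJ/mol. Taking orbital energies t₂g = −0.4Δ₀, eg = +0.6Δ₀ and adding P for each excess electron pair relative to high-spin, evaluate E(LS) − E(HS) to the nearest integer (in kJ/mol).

-190

Co is in group 9, so Co³⁺ is d⁶ (9 − 3 = 6).
High-spin d⁶ fills as t₂g⁴ eg² with CFSE 4(−0.4) + 2(+0.6) = -0.4Δ₀ = -122 kJ/mol.
Low-spin t₂g⁶ eg⁰ gives -2.4Δ₀ = -730 kJ/mol, but forming 2 extra pairs costs 2P = 418 kJ/mol, so E(LS) = -730 + 418 = -312 kJ/mol.
Thus E(LS) − E(HS) = -190 kJ/mol.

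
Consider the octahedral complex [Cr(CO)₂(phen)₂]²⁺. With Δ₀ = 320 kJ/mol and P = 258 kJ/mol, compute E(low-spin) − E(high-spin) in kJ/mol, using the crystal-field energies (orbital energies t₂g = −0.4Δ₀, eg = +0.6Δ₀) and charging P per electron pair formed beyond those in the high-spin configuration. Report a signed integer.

-62

Ligand charges: 2×(+0) from CO and 2×(+0) from phen sum to +0; with overall charge +2, Cr is +2.
Group 6 minus oxidation state +2 gives a d⁴ configuration for Cr²⁺.
High-spin: t₂g³ eg¹, CFSE = -0.6Δ₀ = -192 kJ/mol.
Low-spin: t₂g⁴ eg⁰, orbital CFSE = -1.6Δ₀ = -512 kJ/mol; plus 1 excess pair × P = +258 kJ/mol; total -254 kJ/mol.
E(LS) − E(HS) = -254 − (-192) = -62 kJ/mol.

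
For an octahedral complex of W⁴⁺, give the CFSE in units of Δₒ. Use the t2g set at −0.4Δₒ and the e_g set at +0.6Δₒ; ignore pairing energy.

-0.8 Δₒ

Group 6 minus oxidation state +4 gives a d² configuration for W⁴⁺.
For octahedral d² the high- and low-spin configurations coincide.
Configuration: t2g^2 e_g^0.
CFSE = 2(-0.4Δₒ) + 0(0.6Δₒ) = -0.8Δₒ + 0.0Δₒ = -0.8Δₒ.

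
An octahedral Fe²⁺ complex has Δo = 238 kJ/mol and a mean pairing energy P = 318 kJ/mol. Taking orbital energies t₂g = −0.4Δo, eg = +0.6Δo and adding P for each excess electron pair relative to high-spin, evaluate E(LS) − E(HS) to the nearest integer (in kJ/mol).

Group 8 minus oxidation state +2 gives a d⁶ configuration for Fe²⁺.
High-spin: t₂g⁴ eg², CFSE = -0.4Δo = -95 kJ/mol.
Low-spin: t₂g⁶ eg⁰, orbital CFSE = -2.4Δo = -571 kJ/mol; plus 2 excess pairs × P = +636 kJ/mol; total 65 kJ/mol.
E(LS) − E(HS) = 65 − (-95) = 160 kJ/mol.

160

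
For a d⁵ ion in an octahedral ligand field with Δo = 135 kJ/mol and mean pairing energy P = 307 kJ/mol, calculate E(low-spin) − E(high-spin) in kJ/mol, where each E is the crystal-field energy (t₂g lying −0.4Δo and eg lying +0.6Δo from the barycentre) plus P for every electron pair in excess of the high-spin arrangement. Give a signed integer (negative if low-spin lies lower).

344

In the high-spin limit (t₂g³ eg²) the orbital term is 0.0Δo = 0 kJ/mol, with no excess pairing.
Low-spin t₂g⁵ eg⁰ gives -2.0Δo = -270 kJ/mol, but forming 2 extra pairs costs 2P = 614 kJ/mol, so E(LS) = -270 + 614 = 344 kJ/mol.
The difference is 344 − (0) = 344 kJ/mol, so high-spin lies lower.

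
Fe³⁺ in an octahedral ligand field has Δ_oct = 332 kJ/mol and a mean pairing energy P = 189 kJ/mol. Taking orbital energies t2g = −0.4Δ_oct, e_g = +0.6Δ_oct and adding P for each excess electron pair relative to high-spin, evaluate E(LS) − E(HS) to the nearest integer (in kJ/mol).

Group 8 minus oxidation state +3 gives a d⁵ configuration for Fe³⁺.
In the high-spin limit (t2g^3 e_g^2) the orbital term is 0.0Δ_oct = 0 kJ/mol, with no excess pairing.
Low-spin t2g^5 e_g^0 gives -2.0Δ_oct = -664 kJ/mol, but forming 2 extra pairs costs 2P = 378 kJ/mol, so E(LS) = -664 + 378 = -286 kJ/mol.
The difference is -286 − (0) = -286 kJ/mol, so low-spin lies lower.

-286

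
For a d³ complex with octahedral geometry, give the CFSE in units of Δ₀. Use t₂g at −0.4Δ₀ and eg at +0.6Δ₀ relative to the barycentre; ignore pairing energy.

-1.2 Δ₀

Configuration: t₂g³ eg⁰.
CFSE = 3(-0.4Δ₀) + 0(0.6Δ₀) = -1.2Δ₀ + 0.0Δ₀ = -1.2Δ₀.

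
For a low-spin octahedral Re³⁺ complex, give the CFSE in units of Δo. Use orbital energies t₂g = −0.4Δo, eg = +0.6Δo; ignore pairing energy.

Re sits in group 7; removing 3 electrons leaves Re³⁺ with 7 − 3 = 4 d electrons.
Configuration: t₂g⁴ eg⁰.
CFSE = 4(-0.4Δo) + 0(0.6Δo) = -1.6Δo + 0.0Δo = -1.6Δo.

-1.6 Δo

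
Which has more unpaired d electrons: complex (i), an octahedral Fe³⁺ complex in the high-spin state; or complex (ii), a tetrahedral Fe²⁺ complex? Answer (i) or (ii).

(i)

(i): Fe is in group 8, so Fe³⁺ is d⁵ (8 − 3 = 5); t₂g³ eg² → 5 unpaired.
(ii): Fe sits in group 8; removing 2 electrons leaves Fe²⁺ with 8 − 2 = 6 d electrons; Tetrahedral fields are weak (Δₜ ≈ 4/9 Δₒ), so electrons fill high-spin; e³ t₂³ → 4 unpaired.
So (i) has more unpaired electrons.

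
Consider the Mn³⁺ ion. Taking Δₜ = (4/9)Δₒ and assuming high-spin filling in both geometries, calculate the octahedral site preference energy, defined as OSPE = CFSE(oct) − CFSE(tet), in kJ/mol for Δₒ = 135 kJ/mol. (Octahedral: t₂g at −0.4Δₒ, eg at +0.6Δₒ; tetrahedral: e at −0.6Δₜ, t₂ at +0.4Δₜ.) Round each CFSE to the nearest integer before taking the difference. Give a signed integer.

Mn is in group 7, so Mn³⁺ is d⁴ (7 − 3 = 4).
Octahedral (high-spin): t₂g³ eg¹, CFSE = 3(−0.4) + 1(+0.6) = -0.6Δₒ = -0.6 × 135 = -81 kJ/mol.
In a tetrahedral site the filling is e² t₂²: CFSE(tet) = -0.4Δₜ = -0.4 × (4/9)(135) = -24 kJ/mol.
OSPE = -81 − (-24) = -57 kJ/mol.

-57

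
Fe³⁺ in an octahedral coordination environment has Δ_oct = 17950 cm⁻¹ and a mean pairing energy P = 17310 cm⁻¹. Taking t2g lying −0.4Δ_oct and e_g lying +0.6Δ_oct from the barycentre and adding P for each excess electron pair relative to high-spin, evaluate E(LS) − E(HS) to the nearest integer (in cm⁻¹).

Group 8 minus oxidation state +3 gives a d⁵ configuration for Fe³⁺.
High-spin d⁵ fills as t2g^3 e_g^2 with CFSE 3(−0.4) + 2(+0.6) = 0.0Δ_oct = 0 cm⁻¹.
Low-spin: t2g^5 e_g^0, orbital CFSE = -2.0Δ_oct = -35900 cm⁻¹; plus 2 excess pairs × P = +34620 cm⁻¹; total -1280 cm⁻¹.
Thus E(LS) − E(HS) = -1280 cm⁻¹.

-1280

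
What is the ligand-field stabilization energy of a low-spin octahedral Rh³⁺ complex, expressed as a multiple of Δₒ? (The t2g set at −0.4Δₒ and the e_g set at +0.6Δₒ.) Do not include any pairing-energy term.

Rh³⁺: group 9, so d-count = 9 − 3 = 6.
Configuration: t2g^6 e_g^0.
CFSE = 6(-0.4Δₒ) + 0(0.6Δₒ) = -2.4Δₒ + 0.0Δₒ = -2.4Δₒ.

-2.4 Δₒ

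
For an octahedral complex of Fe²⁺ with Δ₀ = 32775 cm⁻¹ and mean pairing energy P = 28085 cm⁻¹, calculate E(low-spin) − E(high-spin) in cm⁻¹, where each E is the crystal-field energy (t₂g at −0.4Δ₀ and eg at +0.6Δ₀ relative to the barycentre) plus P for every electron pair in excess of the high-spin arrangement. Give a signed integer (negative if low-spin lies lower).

Group 8 minus oxidation state +2 gives a d⁶ configuration for Fe²⁺.
High-spin d⁶ fills as t₂g⁴ eg² with CFSE 4(−0.4) + 2(+0.6) = -0.4Δ₀ = -13110 cm⁻¹.
For low-spin the configuration is t₂g⁶ eg⁰: orbital energy -2.4 × 32775 = -78660 cm⁻¹, and 2 additional pairs relative to high-spin add 56170 cm⁻¹, giving -22490 cm⁻¹.
Thus E(LS) − E(HS) = -9380 cm⁻¹.

-9380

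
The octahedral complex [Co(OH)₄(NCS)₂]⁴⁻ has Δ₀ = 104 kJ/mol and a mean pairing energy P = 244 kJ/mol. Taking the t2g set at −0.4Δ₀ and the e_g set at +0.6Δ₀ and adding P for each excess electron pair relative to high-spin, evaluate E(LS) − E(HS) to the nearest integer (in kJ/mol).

140

Ligand charges: 4×(-1) from OH⁻ and 2×(-1) from NCS⁻ sum to -6; with overall charge -4, Co is +2.
Co sits in group 9; removing 2 electrons leaves Co²⁺ with 9 − 2 = 7 d electrons.
High-spin d⁷ fills as t2g^5 e_g^2 with CFSE 5(−0.4) + 2(+0.6) = -0.8Δ₀ = -83 kJ/mol.
Low-spin t2g^6 e_g^1 gives -1.8Δ₀ = -187 kJ/mol, but forming 1 extra pair costs 1P = 244 kJ/mol, so E(LS) = -187 + 244 = 57 kJ/mol.
E(LS) − E(HS) = 57 − (-83) = 140 kJ/mol.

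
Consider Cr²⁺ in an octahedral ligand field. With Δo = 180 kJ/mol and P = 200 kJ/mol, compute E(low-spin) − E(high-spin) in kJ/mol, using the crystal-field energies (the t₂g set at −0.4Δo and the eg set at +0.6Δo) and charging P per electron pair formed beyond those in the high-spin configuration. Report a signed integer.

20

Cr sits in group 6; removing 2 electrons leaves Cr²⁺ with 6 − 2 = 4 d electrons.
High-spin: t₂g³ eg¹, CFSE = -0.6Δo = -108 kJ/mol.
Low-spin t₂g⁴ eg⁰ gives -1.6Δo = -288 kJ/mol, but forming 1 extra pair costs 1P = 200 kJ/mol, so E(LS) = -288 + 200 = -88 kJ/mol.
Thus E(LS) − E(HS) = 20 kJ/mol.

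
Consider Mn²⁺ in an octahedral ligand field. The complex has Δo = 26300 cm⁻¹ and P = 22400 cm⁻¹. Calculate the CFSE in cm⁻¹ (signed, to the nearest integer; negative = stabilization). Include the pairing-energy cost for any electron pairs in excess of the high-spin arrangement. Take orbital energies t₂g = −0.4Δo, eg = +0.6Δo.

Mn²⁺: group 7, so d-count = 7 − 2 = 5.
Δo > P, so pairing is preferred: the ground state is low-spin.
Configuration: t₂g⁵ eg⁰.
Orbital CFSE = -2.0Δo = -2.0 × 26300 = -52600 cm⁻¹.
Excess pairs vs high-spin: 2 − 0 = 2; pairing cost = +44800 cm⁻¹.
Net CFSE = -52600 + 44800 = -7800 cm⁻¹.

-7800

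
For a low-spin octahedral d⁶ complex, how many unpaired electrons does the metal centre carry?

0

Configuration: t2g^6 e_g^0, giving 0 unpaired electrons.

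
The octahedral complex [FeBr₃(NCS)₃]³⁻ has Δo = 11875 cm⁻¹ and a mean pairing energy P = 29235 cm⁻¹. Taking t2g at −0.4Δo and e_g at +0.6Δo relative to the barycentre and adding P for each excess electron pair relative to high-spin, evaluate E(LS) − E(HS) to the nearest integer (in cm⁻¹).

34720

Ligand charges: 3×(-1) from Br⁻ and 3×(-1) from NCS⁻ sum to -6; with overall charge -3, Fe is +3.
Fe is in group 8, so Fe³⁺ is d⁵ (8 − 3 = 5).
In the high-spin limit (t2g^3 e_g^2) the orbital term is 0.0Δo = 0 cm⁻¹, with no excess pairing.
Low-spin t2g^5 e_g^0 gives -2.0Δo = -23750 cm⁻¹, but forming 2 extra pairs costs 2P = 58470 cm⁻¹, so E(LS) = -23750 + 58470 = 34720 cm⁻¹.
Thus E(LS) − E(HS) = 34720 cm⁻¹.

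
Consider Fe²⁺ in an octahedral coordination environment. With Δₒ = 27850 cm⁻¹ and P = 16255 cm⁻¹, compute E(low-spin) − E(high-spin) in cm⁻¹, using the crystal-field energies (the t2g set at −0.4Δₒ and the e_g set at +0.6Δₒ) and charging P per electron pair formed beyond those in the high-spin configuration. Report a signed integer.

Fe sits in group 8; removing 2 electrons leaves Fe²⁺ with 8 − 2 = 6 d electrons.
High-spin d⁶ fills as t2g^4 e_g^2 with CFSE 4(−0.4) + 2(+0.6) = -0.4Δₒ = -11140 cm⁻¹.
Low-spin: t2g^6 e_g^0, orbital CFSE = -2.4Δₒ = -66840 cm⁻¹; plus 2 excess pairs × P = +32510 cm⁻¹; total -34330 cm⁻¹.
Thus E(LS) − E(HS) = -23190 cm⁻¹.

-23190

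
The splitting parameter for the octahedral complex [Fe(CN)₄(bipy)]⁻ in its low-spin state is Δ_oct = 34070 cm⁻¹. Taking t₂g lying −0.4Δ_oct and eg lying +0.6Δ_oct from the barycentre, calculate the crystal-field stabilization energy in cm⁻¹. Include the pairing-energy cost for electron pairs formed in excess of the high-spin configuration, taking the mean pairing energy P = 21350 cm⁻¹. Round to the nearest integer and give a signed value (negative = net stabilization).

Ligand charges: 4×(-1) from CN⁻ and 1×(+0) from bipy sum to -4; with overall charge -1, Fe is +3.
Fe sits in group 8; removing 3 electrons leaves Fe³⁺ with 8 − 3 = 5 d electrons.
The d⁵ electrons fill as t₂g⁵ eg⁰.
Orbital CFSE = 5(-0.4) + 0(0.6) = -2.0Δ_oct = -2.0 × 34070 = -68140 cm⁻¹.
Relative to high-spin t₂g³ eg² (0 paired), the low-spin configuration has 2 additional pairs, contributing +2 × 21350 = +42700 cm⁻¹.
Combining: -68140 + 42700 = -25440 cm⁻¹.

-25440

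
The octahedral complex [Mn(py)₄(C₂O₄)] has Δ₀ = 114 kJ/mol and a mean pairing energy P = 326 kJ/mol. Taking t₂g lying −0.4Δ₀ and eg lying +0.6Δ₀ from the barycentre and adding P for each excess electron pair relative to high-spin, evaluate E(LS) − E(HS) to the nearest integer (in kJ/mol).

424

Ligand charges: 4×(+0) from py and 1×(-2) from C₂O₄²⁻ sum to -2; with overall charge +0, Mn is +2.
Mn sits in group 7; removing 2 electrons leaves Mn²⁺ with 7 − 2 = 5 d electrons.
In the high-spin limit (t₂g³ eg²) the orbital term is 0.0Δ₀ = 0 kJ/mol, with no excess pairing.
Low-spin t₂g⁵ eg⁰ gives -2.0Δ₀ = -228 kJ/mol, but forming 2 extra pairs costs 2P = 652 kJ/mol, so E(LS) = -228 + 652 = 424 kJ/mol.
Thus E(LS) − E(HS) = 424 kJ/mol.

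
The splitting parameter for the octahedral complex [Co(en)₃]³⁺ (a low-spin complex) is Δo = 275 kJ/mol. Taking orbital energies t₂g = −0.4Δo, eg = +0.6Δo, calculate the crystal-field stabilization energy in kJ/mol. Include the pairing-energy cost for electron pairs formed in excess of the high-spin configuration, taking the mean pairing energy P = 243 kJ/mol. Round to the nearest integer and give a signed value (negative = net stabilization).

-174

en is neutral, so the +3 overall charge sits on Co: oxidation state +3.
Co is in group 9, so Co³⁺ is d⁶ (9 − 3 = 6).
The d⁶ electrons fill as t₂g⁶ eg⁰.
Orbital CFSE = 6(-0.4) + 0(0.6) = -2.4Δo = -2.4 × 275 = -660 kJ/mol.
Relative to high-spin t₂g⁴ eg² (1 paired), the low-spin configuration has 2 additional pairs, contributing +2 × 243 = +486 kJ/mol.
Net CFSE = -660 + 486 = -174 kJ/mol.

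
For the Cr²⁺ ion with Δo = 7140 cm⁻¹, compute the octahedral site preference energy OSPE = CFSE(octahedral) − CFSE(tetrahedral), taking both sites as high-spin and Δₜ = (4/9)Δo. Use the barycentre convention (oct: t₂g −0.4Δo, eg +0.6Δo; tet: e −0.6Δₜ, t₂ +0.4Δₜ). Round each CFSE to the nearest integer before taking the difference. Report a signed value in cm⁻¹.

-3015

Cr is in group 6, so Cr²⁺ is d⁴ (6 − 2 = 4).
Octahedral high-spin t₂g³ eg¹: CFSE = -0.6 × 7140 = -4284 cm⁻¹.
Tetrahedral e² t₂² gives -0.4Δₜ = -0.4 × (4/9) × 7140 = -1269 cm⁻¹.
Subtracting, OSPE = -4284 − (-1269) = -3015 cm⁻¹.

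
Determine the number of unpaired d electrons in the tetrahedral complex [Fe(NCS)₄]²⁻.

4

Each NCS⁻ contributes -1; 4 × (-1) = -4. With overall charge -2, Fe is in the +2 oxidation state.
Group 8 minus oxidation state +2 gives a d⁶ configuration for Fe²⁺.
With tetrahedral geometry the complex is necessarily high-spin.
Configuration: e^3 t2^3, giving 4 unpaired electrons.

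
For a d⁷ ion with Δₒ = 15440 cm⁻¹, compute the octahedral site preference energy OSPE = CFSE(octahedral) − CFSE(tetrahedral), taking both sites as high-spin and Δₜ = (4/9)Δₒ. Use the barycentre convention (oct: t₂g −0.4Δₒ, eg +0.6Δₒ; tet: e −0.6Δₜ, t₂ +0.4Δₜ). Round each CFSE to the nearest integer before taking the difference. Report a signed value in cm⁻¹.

-4117

In an octahedral site d⁷ (HS) is t₂g⁵ eg², giving CFSE(oct) = -0.8Δₒ = -12352 cm⁻¹.
Tetrahedral e⁴ t₂³ gives -1.2Δₜ = -1.2 × (4/9) × 15440 = -8235 cm⁻¹.
OSPE = CFSE(oct) − CFSE(tet) = -12352 − (-8235) = -4117 cm⁻¹.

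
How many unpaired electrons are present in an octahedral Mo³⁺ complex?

3

Mo³⁺: group 6, so d-count = 6 − 3 = 3.
Configuration: t₂g³ eg⁰, giving 3 unpaired electrons.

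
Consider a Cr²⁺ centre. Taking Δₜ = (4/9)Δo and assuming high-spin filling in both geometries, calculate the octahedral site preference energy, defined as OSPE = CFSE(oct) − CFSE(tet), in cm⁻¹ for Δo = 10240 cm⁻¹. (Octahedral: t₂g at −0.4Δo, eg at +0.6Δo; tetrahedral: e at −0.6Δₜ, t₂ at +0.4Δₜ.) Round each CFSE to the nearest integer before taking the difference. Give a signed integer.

-4324

Group 6 minus oxidation state +2 gives a d⁴ configuration for Cr²⁺.
In an octahedral site d⁴ (HS) is t₂g³ eg¹, giving CFSE(oct) = -0.6Δo = -6144 cm⁻¹.
Tetrahedral e² t₂² gives -0.4Δₜ = -0.4 × (4/9) × 10240 = -1820 cm⁻¹.
OSPE = CFSE(oct) − CFSE(tet) = -6144 − (-1820) = -4324 cm⁻¹.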